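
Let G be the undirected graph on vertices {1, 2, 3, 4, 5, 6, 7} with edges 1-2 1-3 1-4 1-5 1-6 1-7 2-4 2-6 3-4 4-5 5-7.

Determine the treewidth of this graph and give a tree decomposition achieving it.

Treewidth 2.
Bags: B1 = {1, 2, 4}  B2 = {1, 4, 5}  B3 = {1, 5, 7}  B4 = {1, 3, 4}  B5 = {1, 2, 6}
Tree: B1–B2, B2–B3, B2–B4, B1–B5

Each bag holds 3 vertices, so the decomposition has width 2, which upper-bounds the treewidth. For the lower bound, the 3 vertices {1, 2, 4} are pairwise adjacent, and any tree decomposition puts a clique entirely inside one bag — forcing width ≥ 2. Therefore the treewidth is 2.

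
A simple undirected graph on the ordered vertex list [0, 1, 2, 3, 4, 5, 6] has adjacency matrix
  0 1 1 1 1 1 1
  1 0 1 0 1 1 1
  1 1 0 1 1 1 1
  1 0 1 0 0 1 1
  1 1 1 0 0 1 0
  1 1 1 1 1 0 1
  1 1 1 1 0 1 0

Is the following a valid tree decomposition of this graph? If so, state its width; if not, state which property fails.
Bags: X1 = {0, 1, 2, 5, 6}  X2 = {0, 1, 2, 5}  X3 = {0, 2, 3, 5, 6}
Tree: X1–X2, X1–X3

A tree decomposition must satisfy three properties: every vertex lies in some bag; for every edge, both endpoints lie together in some bag; and for every vertex, the bags containing it form a connected subtree. Here vertex 4 appears in no bag, so the decomposition is invalid.

No — vertex 4 appears in no bag.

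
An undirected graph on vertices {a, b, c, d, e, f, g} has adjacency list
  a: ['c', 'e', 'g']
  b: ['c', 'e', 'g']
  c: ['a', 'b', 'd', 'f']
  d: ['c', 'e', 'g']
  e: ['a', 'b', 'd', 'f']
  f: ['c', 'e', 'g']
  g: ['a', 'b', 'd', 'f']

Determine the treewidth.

3

A width-3 tree decomposition is:
Bags: B1 = {a, c, e, g}  B2 = {b, c, e, g}  B3 = {c, d, e, g}  B4 = {c, e, f, g}
Tree: B1–B2, B2–B3, B3–B4
Every bag has size at most 4, so the width is 4 − 1 = 3 and tw(G) ≤ 3. For the lower bound: the 4 vertex sets {a,c}, {b,g}, {e}, {d} are disjoint, each induces a connected subgraph, and every pair is joined by at least one edge of G. Contracting each set to a single vertex therefore yields K_{4} as a minor, and since treewidth is minor-monotone, tw(G) ≥ tw(K_{4}) = 3. Hence tw(G) = 3 exactly.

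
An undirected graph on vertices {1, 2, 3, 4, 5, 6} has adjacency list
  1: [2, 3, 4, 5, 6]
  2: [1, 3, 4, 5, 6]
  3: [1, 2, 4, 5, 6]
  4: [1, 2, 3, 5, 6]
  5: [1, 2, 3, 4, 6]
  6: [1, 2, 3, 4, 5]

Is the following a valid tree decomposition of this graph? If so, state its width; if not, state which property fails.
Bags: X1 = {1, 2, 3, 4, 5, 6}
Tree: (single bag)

Yes; width 5.

Checking the three conditions: (i) the bags cover all of {1, 2, 3, 4, 5, 6}; (ii) for each edge, some bag contains both endpoints; (iii) the bags containing any fixed vertex form a subtree. All hold, so the decomposition is valid with width 6 − 1 = 5.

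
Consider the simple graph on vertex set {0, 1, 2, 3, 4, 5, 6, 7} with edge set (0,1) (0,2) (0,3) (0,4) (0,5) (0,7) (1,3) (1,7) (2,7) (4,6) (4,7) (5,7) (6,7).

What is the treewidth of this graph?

A width-2 tree decomposition is:
Bags: B1 = {0, 5, 7}  B2 = {0, 1, 7}  B3 = {0, 1, 3}  B4 = {0, 4, 7}  B5 = {0, 2, 7}  B6 = {4, 6, 7}
Tree: B1–B2, B2–B3, B2–B4, B1–B5, B4–B6
The largest bag has 3 vertices, giving width 2; this decomposition certifies tw(G) ≤ 2. For the lower bound, the 3 vertices {0, 1, 3} are pairwise adjacent, and any tree decomposition puts a clique entirely inside one bag — forcing width ≥ 2. Combining the bounds, tw(G) = 2.

2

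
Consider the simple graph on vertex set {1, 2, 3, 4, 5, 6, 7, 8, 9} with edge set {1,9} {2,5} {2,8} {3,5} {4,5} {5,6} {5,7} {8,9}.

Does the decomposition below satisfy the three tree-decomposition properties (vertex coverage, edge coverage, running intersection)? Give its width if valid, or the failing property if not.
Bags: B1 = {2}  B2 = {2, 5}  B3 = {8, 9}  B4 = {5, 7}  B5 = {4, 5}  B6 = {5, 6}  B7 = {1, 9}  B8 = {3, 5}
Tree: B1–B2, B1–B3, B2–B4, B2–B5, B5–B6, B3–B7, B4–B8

No — edge (8,2) lies in no bag.

A tree decomposition must satisfy three properties: every vertex lies in some bag; for every edge, both endpoints lie together in some bag; and for every vertex, the bags containing it form a connected subtree. Here edge (8,2) lies in no bag, so the decomposition is invalid.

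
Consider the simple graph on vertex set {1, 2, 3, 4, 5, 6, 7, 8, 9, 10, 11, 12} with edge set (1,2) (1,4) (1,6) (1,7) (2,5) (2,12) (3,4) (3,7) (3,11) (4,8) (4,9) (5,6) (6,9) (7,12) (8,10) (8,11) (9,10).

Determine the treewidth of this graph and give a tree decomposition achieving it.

Treewidth 3.
Bags: B1 = {2, 5, 6, 12}  B2 = {1, 2, 6, 12}  B3 = {1, 6, 7, 12}  B4 = {1, 6, 7, 9}  B5 = {1, 4, 7, 9}  B6 = {3, 4, 7, 9}  B7 = {3, 4, 9, 10}  B8 = {3, 4, 8, 10}  B9 = {3, 8, 10, 11}
Tree: B1–B2, B2–B3, B3–B4, B4–B5, B5–B6, B6–B7, B7–B8, B8–B9

The largest bag has 4 vertices, giving width 3; this decomposition certifies tw(G) ≤ 3. For the lower bound: the 4 vertex sets {2,5,12}, {6}, {1}, {3,4,7,9} are disjoint, each induces a connected subgraph, and every pair is joined by at least one edge of G. Contracting each set to a single vertex therefore yields K_{4} as a minor, and since treewidth is minor-monotone, tw(G) ≥ tw(K_{4}) = 3. Therefore the treewidth is 3.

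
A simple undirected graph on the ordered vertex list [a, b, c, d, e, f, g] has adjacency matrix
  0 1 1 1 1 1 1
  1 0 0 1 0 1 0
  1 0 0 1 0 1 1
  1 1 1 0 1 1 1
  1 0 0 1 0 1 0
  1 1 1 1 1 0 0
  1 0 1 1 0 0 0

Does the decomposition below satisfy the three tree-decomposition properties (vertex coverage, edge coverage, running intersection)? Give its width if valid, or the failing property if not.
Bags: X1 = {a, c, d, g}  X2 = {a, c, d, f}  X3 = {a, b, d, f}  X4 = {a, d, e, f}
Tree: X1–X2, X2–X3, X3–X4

Yes; width 3.

Every vertex of G appears in some bag (union = {a, b, c, d, e, f, g}); every edge is covered by a bag; and for each vertex v the set of bags containing v is connected in the bag tree. The decomposition is therefore valid. The largest bag has 4 vertices, so the width is 3.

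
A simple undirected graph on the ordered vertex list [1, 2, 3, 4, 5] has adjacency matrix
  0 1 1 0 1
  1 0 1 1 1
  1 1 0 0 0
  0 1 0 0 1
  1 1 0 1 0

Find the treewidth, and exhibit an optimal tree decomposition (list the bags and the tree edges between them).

Treewidth 2.
Bags: B1 = {1, 2, 5}  B2 = {1, 2, 3}  B3 = {2, 4, 5}
Tree: B1–B2, B1–B3

Every bag has size at most 3, so the width is 3 − 1 = 2 and tw(G) ≤ 2. Conversely, {1, 2, 3} is a clique of size 3, and the vertices of any clique must share a bag in every tree decomposition; so some bag has ≥ 3 vertices and tw(G) ≥ 2. Hence tw(G) = 2 exactly.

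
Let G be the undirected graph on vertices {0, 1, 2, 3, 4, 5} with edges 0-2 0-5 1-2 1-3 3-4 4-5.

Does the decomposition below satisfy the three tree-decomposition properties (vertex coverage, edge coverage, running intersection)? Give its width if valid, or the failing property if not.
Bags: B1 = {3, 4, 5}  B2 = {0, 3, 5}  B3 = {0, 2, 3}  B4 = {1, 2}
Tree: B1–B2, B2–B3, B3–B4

A tree decomposition must satisfy three properties: every vertex lies in some bag; for every edge, both endpoints lie together in some bag; and for every vertex, the bags containing it form a connected subtree. Here edge (3,1) lies in no bag, so the decomposition is invalid.

No — edge (3,1) lies in no bag.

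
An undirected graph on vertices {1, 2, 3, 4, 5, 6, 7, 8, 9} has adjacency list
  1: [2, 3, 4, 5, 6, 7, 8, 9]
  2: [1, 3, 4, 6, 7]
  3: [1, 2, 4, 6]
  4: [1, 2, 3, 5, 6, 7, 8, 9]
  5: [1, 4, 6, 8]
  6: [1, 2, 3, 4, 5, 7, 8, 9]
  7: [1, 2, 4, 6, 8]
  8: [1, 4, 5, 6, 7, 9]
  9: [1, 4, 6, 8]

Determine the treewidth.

A width-4 tree decomposition is:
Bags: B1 = {1, 4, 6, 7, 8}  B2 = {1, 2, 4, 6, 7}  B3 = {1, 4, 6, 8, 9}  B4 = {1, 4, 5, 6, 8}  B5 = {1, 2, 3, 4, 6}
Tree: B1–B2, B1–B3, B1–B4, B2–B5
Each bag holds 5 vertices, so the decomposition has width 4, which upper-bounds the treewidth. On the other hand G contains the 5-clique {1, 4, 6, 8, 9}. A clique must lie in a single bag of any decomposition, so no decomposition can have width below 4. Hence tw(G) = 4 exactly.

4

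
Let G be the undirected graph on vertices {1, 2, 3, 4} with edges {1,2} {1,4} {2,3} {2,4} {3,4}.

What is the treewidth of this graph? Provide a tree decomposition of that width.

Treewidth 2.
One such decomposition:
Bags: B1 = {1, 2, 4}  B2 = {2, 3, 4}
Tree: B1–B2

The largest bag has 3 vertices, giving width 2; this decomposition certifies tw(G) ≤ 2. For the lower bound, the 3 vertices {1, 2, 4} are pairwise adjacent, and any tree decomposition puts a clique entirely inside one bag — forcing width ≥ 2. The upper and lower bounds meet at 2, so that is the treewidth.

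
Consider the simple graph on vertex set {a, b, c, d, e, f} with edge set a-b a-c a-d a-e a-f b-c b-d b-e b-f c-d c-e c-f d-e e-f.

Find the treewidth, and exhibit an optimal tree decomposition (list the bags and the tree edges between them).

Treewidth 4.
One such decomposition:
Bags: B1 = {a, b, c, d, e}  B2 = {a, b, c, e, f}
Tree: B1–B2

Every bag has size at most 5, so the width is 5 − 1 = 4 and tw(G) ≤ 4. For the lower bound, the 5 vertices {a, b, c, d, e} are pairwise adjacent, and any tree decomposition puts a clique entirely inside one bag — forcing width ≥ 4. Therefore the treewidth is 4.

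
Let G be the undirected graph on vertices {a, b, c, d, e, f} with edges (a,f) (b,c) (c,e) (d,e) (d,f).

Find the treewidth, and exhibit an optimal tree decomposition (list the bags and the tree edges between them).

Each bag holds 2 vertices, so the decomposition has width 1, which upper-bounds the treewidth. G has an edge, so its treewidth is at least 1. Combining the bounds, tw(G) = 1.

Treewidth 1.
One such decomposition:
Bags: B1 = {b, c}  B2 = {c, e}  B3 = {d, e}  B4 = {d, f}  B5 = {a, f}
Tree: B1–B2, B2–B3, B3–B4, B4–B5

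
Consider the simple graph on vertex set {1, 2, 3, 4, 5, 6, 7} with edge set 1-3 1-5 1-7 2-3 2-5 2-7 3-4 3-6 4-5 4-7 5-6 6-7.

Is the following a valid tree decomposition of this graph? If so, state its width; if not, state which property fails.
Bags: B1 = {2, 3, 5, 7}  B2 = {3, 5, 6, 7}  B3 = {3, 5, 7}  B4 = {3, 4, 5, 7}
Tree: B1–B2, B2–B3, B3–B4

No — vertex 1 appears in no bag.

A tree decomposition must satisfy three properties: every vertex lies in some bag; for every edge, both endpoints lie together in some bag; and for every vertex, the bags containing it form a connected subtree. Here vertex 1 appears in no bag, so the decomposition is invalid.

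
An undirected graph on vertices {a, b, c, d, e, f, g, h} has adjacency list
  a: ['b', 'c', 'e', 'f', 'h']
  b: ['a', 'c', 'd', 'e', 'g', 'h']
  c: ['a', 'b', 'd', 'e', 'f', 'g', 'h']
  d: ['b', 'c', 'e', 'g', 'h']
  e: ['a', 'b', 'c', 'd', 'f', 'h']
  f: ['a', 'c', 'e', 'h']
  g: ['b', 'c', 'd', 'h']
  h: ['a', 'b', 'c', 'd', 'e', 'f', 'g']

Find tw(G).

A width-4 tree decomposition is:
Bags: B1 = {a, b, c, e, h}  B2 = {a, c, e, f, h}  B3 = {b, c, d, e, h}  B4 = {b, c, d, g, h}
Tree: B1–B2, B1–B3, B3–B4
Each bag holds 5 vertices, so the decomposition has width 4, which upper-bounds the treewidth. For the lower bound, the 5 vertices {a, c, e, f, h} are pairwise adjacent, and any tree decomposition puts a clique entirely inside one bag — forcing width ≥ 4. Combining the bounds, tw(G) = 4.

4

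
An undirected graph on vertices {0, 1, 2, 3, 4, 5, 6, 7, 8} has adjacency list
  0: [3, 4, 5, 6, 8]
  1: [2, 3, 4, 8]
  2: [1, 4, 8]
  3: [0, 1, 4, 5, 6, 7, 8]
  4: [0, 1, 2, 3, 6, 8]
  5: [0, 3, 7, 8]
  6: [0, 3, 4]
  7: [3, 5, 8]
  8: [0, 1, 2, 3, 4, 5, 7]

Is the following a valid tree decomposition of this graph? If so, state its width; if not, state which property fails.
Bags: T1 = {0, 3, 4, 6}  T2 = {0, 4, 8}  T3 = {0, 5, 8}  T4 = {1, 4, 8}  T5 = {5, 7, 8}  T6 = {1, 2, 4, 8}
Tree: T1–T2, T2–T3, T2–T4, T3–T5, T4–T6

A tree decomposition must satisfy three properties: every vertex lies in some bag; for every edge, both endpoints lie together in some bag; and for every vertex, the bags containing it form a connected subtree. Here edge (3,8) lies in no bag, so the decomposition is invalid.

No — edge (3,8) lies in no bag.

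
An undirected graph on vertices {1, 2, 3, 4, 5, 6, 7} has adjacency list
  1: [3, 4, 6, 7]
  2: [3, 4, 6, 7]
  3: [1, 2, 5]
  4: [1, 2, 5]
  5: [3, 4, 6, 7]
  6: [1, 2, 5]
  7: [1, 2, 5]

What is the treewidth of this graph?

A width-3 tree decomposition is:
Bags: B1 = {1, 2, 5, 6}  B2 = {1, 2, 5, 7}  B3 = {1, 2, 4, 5}  B4 = {1, 2, 3, 5}
Tree: B1–B2, B2–B3, B3–B4
The largest bag has 4 vertices, giving width 3; this decomposition certifies tw(G) ≤ 3. For the lower bound: the 4 vertex sets {2,6}, {5,7}, {1}, {4} are disjoint, each induces a connected subgraph, and every pair is joined by at least one edge of G. Contracting each set to a single vertex therefore yields K_{4} as a minor, and since treewidth is minor-monotone, tw(G) ≥ tw(K_{4}) = 3. Combining the bounds, tw(G) = 3.

3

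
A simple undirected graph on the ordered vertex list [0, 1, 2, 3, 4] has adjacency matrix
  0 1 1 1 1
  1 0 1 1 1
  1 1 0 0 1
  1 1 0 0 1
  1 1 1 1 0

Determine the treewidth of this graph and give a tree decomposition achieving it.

Treewidth 3.
Bags: B1 = {0, 1, 2, 4}  B2 = {0, 1, 3, 4}
Tree: B1–B2

Every bag has size at most 4, so the width is 4 − 1 = 3 and tw(G) ≤ 3. Conversely, {0, 1, 2, 4} is a clique of size 4, and the vertices of any clique must share a bag in every tree decomposition; so some bag has ≥ 4 vertices and tw(G) ≥ 3. Therefore the treewidth is 3.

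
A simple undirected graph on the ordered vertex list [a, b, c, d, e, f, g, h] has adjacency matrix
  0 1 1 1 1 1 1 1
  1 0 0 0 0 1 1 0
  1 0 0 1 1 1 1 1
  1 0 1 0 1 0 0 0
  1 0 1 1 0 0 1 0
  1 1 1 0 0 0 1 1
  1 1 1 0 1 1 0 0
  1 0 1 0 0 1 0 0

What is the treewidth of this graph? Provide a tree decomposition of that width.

Treewidth 3.
One such decomposition:
Bags: B1 = {a, c, f, g}  B2 = {a, c, e, g}  B3 = {a, c, f, h}  B4 = {a, c, d, e}  B5 = {a, b, f, g}
Tree: B1–B2, B1–B3, B2–B4, B1–B5

Every bag has size at most 4, so the width is 4 − 1 = 3 and tw(G) ≤ 3. Conversely, {a, c, d, e} is a clique of size 4, and the vertices of any clique must share a bag in every tree decomposition; so some bag has ≥ 4 vertices and tw(G) ≥ 3. Therefore the treewidth is 3.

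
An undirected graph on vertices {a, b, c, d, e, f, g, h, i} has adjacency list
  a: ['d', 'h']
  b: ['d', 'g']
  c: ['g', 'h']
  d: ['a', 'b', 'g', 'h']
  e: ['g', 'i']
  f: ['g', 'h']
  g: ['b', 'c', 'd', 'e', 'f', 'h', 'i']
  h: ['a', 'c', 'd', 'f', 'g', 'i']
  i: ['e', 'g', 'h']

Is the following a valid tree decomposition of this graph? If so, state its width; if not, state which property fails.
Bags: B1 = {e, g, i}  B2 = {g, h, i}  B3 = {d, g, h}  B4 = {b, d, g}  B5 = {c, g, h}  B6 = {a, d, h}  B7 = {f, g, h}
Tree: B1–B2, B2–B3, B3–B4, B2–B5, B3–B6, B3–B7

Yes; width 2.

Checking the three conditions: (i) the bags cover all of {a, b, c, d, e, f, g, h, i}; (ii) for each edge, some bag contains both endpoints; (iii) the bags containing any fixed vertex form a subtree. All hold, so the decomposition is valid with width 3 − 1 = 2.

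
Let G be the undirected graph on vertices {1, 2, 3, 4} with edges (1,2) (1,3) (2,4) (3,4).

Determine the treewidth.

2

A width-2 tree decomposition is:
Bags: B1 = {1, 2, 4}  B2 = {1, 3, 4}
Tree: B1–B2
The largest bag has 3 vertices, giving width 2; this decomposition certifies tw(G) ≤ 2. Since 4–2–1–3–4 is a cycle in G, G is not acyclic. Forests are exactly the graphs of treewidth ≤ 1, so tw(G) ≥ 2. The upper and lower bounds meet at 2, so that is the treewidth.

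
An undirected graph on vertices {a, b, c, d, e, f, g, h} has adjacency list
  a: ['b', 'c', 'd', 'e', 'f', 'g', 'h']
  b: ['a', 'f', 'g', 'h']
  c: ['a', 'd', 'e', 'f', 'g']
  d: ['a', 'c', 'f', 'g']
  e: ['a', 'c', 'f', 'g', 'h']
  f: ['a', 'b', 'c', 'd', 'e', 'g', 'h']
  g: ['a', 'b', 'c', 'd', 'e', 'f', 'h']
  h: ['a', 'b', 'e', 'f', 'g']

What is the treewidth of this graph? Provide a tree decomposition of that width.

Treewidth 4.
Bags: B1 = {a, c, e, f, g}  B2 = {a, e, f, g, h}  B3 = {a, b, f, g, h}  B4 = {a, c, d, f, g}
Tree: B1–B2, B2–B3, B1–B4

Every bag has size at most 5, so the width is 5 − 1 = 4 and tw(G) ≤ 4. On the other hand G contains the 5-clique {a, c, d, f, g}. A clique must lie in a single bag of any decomposition, so no decomposition can have width below 4. Therefore the treewidth is 4.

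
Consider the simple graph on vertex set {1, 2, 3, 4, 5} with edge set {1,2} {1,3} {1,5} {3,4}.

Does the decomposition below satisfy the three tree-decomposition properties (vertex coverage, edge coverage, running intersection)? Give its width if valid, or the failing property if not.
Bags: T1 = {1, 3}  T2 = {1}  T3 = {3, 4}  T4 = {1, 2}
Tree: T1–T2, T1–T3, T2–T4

No — vertex 5 appears in no bag.

A tree decomposition must satisfy three properties: every vertex lies in some bag; for every edge, both endpoints lie together in some bag; and for every vertex, the bags containing it form a connected subtree. Here vertex 5 appears in no bag, so the decomposition is invalid.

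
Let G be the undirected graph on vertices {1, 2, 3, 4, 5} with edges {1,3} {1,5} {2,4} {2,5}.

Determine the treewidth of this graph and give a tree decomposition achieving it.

Treewidth 1.
One such decomposition:
Bags: B1 = {1, 3}  B2 = {1, 5}  B3 = {2, 5}  B4 = {2, 4}
Tree: B1–B2, B2–B3, B3–B4

The largest bag has 2 vertices, giving width 1; this decomposition certifies tw(G) ≤ 1. G has an edge, so its treewidth is at least 1. Combining the bounds, tw(G) = 1.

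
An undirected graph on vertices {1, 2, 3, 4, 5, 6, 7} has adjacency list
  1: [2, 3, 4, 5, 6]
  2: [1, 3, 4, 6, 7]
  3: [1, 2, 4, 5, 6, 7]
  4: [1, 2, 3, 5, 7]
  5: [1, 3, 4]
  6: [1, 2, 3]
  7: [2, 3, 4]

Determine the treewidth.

A width-3 tree decomposition is:
Bags: B1 = {1, 2, 3, 4}  B2 = {1, 3, 4, 5}  B3 = {1, 2, 3, 6}  B4 = {2, 3, 4, 7}
Tree: B1–B2, B1–B3, B1–B4
The largest bag has 4 vertices, giving width 3; this decomposition certifies tw(G) ≤ 3. Conversely, {1, 2, 3, 4} is a clique of size 4, and the vertices of any clique must share a bag in every tree decomposition; so some bag has ≥ 4 vertices and tw(G) ≥ 3. Hence tw(G) = 3 exactly.

3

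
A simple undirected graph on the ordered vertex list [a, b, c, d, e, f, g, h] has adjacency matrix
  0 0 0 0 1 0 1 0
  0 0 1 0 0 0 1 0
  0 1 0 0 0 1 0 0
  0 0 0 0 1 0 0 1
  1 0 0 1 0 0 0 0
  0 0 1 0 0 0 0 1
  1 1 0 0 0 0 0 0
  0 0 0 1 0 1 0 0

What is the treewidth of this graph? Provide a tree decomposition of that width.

Each bag holds 3 vertices, so the decomposition has width 2, which upper-bounds the treewidth. Since g–b–c–f–h–d–e–a–g is a cycle in G, G is not acyclic. Forests are exactly the graphs of treewidth ≤ 1, so tw(G) ≥ 2. Therefore the treewidth is 2.

Treewidth 2.
Bags: B1 = {b, c, g}  B2 = {c, f, g}  B3 = {f, g, h}  B4 = {d, g, h}  B5 = {d, e, g}  B6 = {a, e, g}
Tree: B1–B2, B2–B3, B3–B4, B4–B5, B5–B6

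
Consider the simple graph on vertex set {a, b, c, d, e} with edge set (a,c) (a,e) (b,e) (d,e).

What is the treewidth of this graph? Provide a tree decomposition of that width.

Each bag holds 2 vertices, so the decomposition has width 1, which upper-bounds the treewidth. G has an edge, so its treewidth is at least 1. The upper and lower bounds meet at 1, so that is the treewidth.

Treewidth 1.
One optimal decomposition is:
Bags: B1 = {b, e}  B2 = {d, e}  B3 = {a, e}  B4 = {a, c}
Tree: B1–B2, B1–B3, B3–B4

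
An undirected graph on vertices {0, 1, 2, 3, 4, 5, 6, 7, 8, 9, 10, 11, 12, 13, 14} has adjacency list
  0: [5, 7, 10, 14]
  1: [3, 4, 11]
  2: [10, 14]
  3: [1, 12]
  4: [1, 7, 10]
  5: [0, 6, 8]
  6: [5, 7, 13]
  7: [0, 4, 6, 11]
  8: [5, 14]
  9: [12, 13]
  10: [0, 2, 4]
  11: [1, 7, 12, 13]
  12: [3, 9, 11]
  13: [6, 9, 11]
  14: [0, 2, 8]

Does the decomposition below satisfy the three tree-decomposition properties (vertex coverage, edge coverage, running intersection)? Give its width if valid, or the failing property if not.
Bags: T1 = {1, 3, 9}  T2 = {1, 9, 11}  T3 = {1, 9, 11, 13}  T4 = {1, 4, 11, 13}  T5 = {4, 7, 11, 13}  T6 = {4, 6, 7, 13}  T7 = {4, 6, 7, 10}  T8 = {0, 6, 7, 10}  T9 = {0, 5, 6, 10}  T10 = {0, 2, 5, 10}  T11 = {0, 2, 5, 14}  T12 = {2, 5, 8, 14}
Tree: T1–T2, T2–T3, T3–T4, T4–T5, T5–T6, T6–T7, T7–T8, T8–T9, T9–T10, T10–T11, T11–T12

A tree decomposition must satisfy three properties: every vertex lies in some bag; for every edge, both endpoints lie together in some bag; and for every vertex, the bags containing it form a connected subtree. Here vertex 12 appears in no bag, so the decomposition is invalid.

No — vertex 12 appears in no bag.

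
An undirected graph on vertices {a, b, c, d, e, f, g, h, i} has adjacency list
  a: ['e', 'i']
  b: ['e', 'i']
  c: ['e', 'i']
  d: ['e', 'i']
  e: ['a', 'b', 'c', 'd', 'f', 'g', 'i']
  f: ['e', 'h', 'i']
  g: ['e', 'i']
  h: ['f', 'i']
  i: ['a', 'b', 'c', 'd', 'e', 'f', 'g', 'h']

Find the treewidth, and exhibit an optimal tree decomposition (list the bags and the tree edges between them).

Treewidth 2.
One such decomposition:
Bags: B1 = {e, f, i}  B2 = {a, e, i}  B3 = {f, h, i}  B4 = {d, e, i}  B5 = {b, e, i}  B6 = {e, g, i}  B7 = {c, e, i}
Tree: B1–B2, B1–B3, B1–B4, B4–B5, B2–B6, B2–B7

The largest bag has 3 vertices, giving width 2; this decomposition certifies tw(G) ≤ 2. For the lower bound, the 3 vertices {d, e, i} are pairwise adjacent, and any tree decomposition puts a clique entirely inside one bag — forcing width ≥ 2. The upper and lower bounds meet at 2, so that is the treewidth.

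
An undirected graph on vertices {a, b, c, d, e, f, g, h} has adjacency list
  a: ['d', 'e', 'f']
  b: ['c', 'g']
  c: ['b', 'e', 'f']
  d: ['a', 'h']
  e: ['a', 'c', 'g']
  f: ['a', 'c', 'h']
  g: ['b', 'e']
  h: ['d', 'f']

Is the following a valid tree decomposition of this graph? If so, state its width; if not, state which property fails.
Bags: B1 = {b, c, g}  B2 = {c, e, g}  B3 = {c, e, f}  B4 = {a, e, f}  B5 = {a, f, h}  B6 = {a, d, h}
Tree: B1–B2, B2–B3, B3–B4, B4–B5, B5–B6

Yes; width 2.

Checking the three conditions: (i) the bags cover all of {a, b, c, d, e, f, g, h}; (ii) for each edge, some bag contains both endpoints; (iii) the bags containing any fixed vertex form a subtree. All hold, so the decomposition is valid with width 3 − 1 = 2.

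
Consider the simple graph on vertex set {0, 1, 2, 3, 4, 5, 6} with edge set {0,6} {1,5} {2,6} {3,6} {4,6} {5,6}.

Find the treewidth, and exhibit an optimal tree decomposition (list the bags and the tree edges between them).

Treewidth 1.
One optimal decomposition is:
Bags: B1 = {2, 6}  B2 = {5, 6}  B3 = {1, 5}  B4 = {3, 6}  B5 = {4, 6}  B6 = {0, 6}
Tree: B1–B2, B2–B3, B1–B4, B2–B5, B2–B6

The largest bag has 2 vertices, giving width 1; this decomposition certifies tw(G) ≤ 1. Any graph with an edge has treewidth ≥ 1, and G has the edge 6–2. The upper and lower bounds meet at 1, so that is the treewidth.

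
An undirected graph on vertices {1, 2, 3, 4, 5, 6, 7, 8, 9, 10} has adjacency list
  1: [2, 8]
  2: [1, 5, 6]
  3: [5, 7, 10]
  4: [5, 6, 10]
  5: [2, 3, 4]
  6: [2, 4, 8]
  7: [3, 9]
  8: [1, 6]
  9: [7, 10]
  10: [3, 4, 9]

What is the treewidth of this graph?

2

A width-2 tree decomposition is:
Bags: B1 = {1, 6, 8}  B2 = {1, 2, 6}  B3 = {2, 4, 6}  B4 = {2, 4, 5}  B5 = {4, 5, 10}  B6 = {3, 5, 10}  B7 = {3, 9, 10}  B8 = {3, 7, 9}
Tree: B1–B2, B2–B3, B3–B4, B4–B5, B5–B6, B6–B7, B7–B8
The largest bag has 3 vertices, giving width 2; this decomposition certifies tw(G) ≤ 2. For the lower bound, G contains the cycle 8–1–2–6–8, so G is not a forest; only forests have treewidth ≤ 1, hence tw(G) ≥ 2. Therefore the treewidth is 2.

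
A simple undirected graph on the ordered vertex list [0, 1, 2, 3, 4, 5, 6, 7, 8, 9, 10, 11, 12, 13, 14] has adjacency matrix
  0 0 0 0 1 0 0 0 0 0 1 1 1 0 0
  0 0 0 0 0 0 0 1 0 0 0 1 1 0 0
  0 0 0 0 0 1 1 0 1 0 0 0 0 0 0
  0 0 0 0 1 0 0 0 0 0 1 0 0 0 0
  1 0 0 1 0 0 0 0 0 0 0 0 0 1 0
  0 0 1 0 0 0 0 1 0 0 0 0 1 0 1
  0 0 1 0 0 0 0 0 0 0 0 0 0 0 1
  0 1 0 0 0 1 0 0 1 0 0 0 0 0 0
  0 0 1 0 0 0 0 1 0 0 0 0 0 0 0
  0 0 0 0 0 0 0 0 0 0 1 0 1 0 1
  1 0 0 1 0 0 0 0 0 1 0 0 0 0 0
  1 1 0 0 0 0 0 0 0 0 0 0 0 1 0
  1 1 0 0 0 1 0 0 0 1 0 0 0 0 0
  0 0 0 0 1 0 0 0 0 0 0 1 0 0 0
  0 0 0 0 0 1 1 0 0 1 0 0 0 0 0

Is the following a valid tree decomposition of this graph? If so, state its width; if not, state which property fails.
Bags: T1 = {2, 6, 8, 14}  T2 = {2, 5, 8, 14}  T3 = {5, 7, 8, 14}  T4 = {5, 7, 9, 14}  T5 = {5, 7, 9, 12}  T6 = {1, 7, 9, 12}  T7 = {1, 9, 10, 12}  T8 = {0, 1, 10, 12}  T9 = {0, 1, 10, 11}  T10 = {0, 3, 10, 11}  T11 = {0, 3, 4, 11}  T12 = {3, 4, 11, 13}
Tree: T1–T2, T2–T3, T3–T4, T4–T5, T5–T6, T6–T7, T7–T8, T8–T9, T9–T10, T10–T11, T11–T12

Every vertex of G appears in some bag (union = {0, 1, 2, 3, 4, 5, 6, 7, 8, 9, 10, 11, 12, 13, 14}); every edge is covered by a bag; and for each vertex v the set of bags containing v is connected in the bag tree. The decomposition is therefore valid. The largest bag has 4 vertices, so the width is 3.

Yes; width 3.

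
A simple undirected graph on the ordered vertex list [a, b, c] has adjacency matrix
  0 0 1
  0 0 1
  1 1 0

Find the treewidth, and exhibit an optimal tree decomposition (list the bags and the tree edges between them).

Treewidth 1.
One such decomposition:
Bags: B1 = {b, c}  B2 = {a, c}
Tree: B1–B2

The largest bag has 2 vertices, giving width 1; this decomposition certifies tw(G) ≤ 1. Since G has at least one edge (e.g. b–c), it is not an edgeless graph, so tw(G) ≥ 1. Hence tw(G) = 1 exactly.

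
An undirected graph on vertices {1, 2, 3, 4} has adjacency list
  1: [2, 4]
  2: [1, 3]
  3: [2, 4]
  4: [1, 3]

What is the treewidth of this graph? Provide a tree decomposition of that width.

Treewidth 2.
One such decomposition:
Bags: B1 = {2, 3, 4}  B2 = {1, 2, 4}
Tree: B1–B2

Each bag holds 3 vertices, so the decomposition has width 2, which upper-bounds the treewidth. Since 4–3–2–1–4 is a cycle in G, G is not acyclic. Forests are exactly the graphs of treewidth ≤ 1, so tw(G) ≥ 2. The upper and lower bounds meet at 2, so that is the treewidth.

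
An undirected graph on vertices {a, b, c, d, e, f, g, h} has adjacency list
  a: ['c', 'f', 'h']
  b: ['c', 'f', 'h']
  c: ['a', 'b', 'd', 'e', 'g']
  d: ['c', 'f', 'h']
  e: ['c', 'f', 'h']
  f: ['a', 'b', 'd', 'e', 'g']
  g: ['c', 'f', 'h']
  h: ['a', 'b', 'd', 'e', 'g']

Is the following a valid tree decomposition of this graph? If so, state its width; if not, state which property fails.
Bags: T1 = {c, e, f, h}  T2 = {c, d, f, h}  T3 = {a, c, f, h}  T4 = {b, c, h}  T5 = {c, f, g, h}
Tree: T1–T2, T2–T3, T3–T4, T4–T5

No — edge (f,b) lies in no bag.

A tree decomposition must satisfy three properties: every vertex lies in some bag; for every edge, both endpoints lie together in some bag; and for every vertex, the bags containing it form a connected subtree. Here edge (f,b) lies in no bag, so the decomposition is invalid.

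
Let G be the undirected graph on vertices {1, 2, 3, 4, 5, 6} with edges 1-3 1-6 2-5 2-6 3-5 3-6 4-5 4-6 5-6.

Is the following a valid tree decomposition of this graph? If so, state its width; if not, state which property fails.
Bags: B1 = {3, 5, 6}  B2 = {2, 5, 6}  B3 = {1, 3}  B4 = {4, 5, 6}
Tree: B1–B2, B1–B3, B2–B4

No — edge (6,1) lies in no bag.

A tree decomposition must satisfy three properties: every vertex lies in some bag; for every edge, both endpoints lie together in some bag; and for every vertex, the bags containing it form a connected subtree. Here edge (6,1) lies in no bag, so the decomposition is invalid.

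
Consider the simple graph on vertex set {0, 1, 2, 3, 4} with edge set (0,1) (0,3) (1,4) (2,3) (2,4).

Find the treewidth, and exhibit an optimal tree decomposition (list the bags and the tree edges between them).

Treewidth 2.
One such decomposition:
Bags: B1 = {0, 1, 3}  B2 = {1, 3, 4}  B3 = {2, 3, 4}
Tree: B1–B2, B2–B3

Each bag holds 3 vertices, so the decomposition has width 2, which upper-bounds the treewidth. For the lower bound, G contains the cycle 3–0–1–4–2–3, so G is not a forest; only forests have treewidth ≤ 1, hence tw(G) ≥ 2. Hence tw(G) = 2 exactly.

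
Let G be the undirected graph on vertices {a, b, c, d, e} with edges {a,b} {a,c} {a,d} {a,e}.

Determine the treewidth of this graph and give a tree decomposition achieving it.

Every bag has size at most 2, so the width is 2 − 1 = 1 and tw(G) ≤ 1. Any graph with an edge has treewidth ≥ 1, and G has the edge a–e. The upper and lower bounds meet at 1, so that is the treewidth.

Treewidth 1.
One optimal decomposition is:
Bags: B1 = {a, e}  B2 = {a, d}  B3 = {a, c}  B4 = {a, b}
Tree: B1–B2, B2–B3, B2–B4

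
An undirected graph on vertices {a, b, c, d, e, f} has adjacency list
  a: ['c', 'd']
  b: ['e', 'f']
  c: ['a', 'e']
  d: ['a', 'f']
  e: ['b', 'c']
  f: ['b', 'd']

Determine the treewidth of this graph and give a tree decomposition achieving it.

Treewidth 2.
One such decomposition:
Bags: B1 = {b, c, e}  B2 = {a, b, c}  B3 = {a, b, d}  B4 = {b, d, f}
Tree: B1–B2, B2–B3, B3–B4

The largest bag has 3 vertices, giving width 2; this decomposition certifies tw(G) ≤ 2. The edges b–e–c–a–d–f–b form a cycle, so G is not a tree and its treewidth is at least 2. Combining the bounds, tw(G) = 2.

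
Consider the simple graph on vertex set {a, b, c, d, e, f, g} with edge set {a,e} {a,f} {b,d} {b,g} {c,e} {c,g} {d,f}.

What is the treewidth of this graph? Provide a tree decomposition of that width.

Treewidth 2.
Bags: B1 = {b, d, f}  B2 = {a, b, f}  B3 = {a, b, e}  B4 = {b, c, e}  B5 = {b, c, g}
Tree: B1–B2, B2–B3, B3–B4, B4–B5

Every bag has size at most 3, so the width is 3 − 1 = 2 and tw(G) ≤ 2. For the lower bound, G contains the cycle b–d–f–a–e–c–g–b, so G is not a forest; only forests have treewidth ≤ 1, hence tw(G) ≥ 2. The upper and lower bounds meet at 2, so that is the treewidth.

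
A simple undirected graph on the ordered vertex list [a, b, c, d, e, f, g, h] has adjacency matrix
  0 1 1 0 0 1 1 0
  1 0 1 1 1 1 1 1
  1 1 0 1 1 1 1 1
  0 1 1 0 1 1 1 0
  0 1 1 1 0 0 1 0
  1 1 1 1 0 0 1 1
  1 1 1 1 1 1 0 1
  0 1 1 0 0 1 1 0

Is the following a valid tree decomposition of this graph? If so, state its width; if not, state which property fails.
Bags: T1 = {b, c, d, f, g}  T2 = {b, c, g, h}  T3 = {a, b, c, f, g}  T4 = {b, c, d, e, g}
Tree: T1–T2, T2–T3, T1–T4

A tree decomposition must satisfy three properties: every vertex lies in some bag; for every edge, both endpoints lie together in some bag; and for every vertex, the bags containing it form a connected subtree. Here edge (f,h) lies in no bag, so the decomposition is invalid.

No — edge (f,h) lies in no bag.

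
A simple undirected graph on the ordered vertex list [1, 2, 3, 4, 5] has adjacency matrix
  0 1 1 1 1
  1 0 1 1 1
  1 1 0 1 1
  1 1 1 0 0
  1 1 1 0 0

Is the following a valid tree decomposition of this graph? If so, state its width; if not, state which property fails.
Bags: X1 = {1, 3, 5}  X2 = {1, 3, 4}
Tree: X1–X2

A tree decomposition must satisfy three properties: every vertex lies in some bag; for every edge, both endpoints lie together in some bag; and for every vertex, the bags containing it form a connected subtree. Here vertex 2 appears in no bag, so the decomposition is invalid.

No — vertex 2 appears in no bag.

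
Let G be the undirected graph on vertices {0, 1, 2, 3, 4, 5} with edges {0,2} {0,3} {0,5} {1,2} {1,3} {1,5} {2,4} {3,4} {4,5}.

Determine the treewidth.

A width-3 tree decomposition is:
Bags: B1 = {0, 1, 2, 4}  B2 = {0, 1, 3, 4}  B3 = {0, 1, 4, 5}
Tree: B1–B2, B2–B3
Every bag has size at most 4, so the width is 4 − 1 = 3 and tw(G) ≤ 3. For the lower bound: the 4 vertex sets {1,2}, {3,4}, {0}, {5} are disjoint, each induces a connected subgraph, and every pair is joined by at least one edge of G. Contracting each set to a single vertex therefore yields K_{4} as a minor, and since treewidth is minor-monotone, tw(G) ≥ tw(K_{4}) = 3. Combining the bounds, tw(G) = 3.

3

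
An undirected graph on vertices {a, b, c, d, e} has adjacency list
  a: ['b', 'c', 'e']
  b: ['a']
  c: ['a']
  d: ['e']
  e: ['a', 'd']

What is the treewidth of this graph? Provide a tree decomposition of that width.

Each bag holds 2 vertices, so the decomposition has width 1, which upper-bounds the treewidth. Any graph with an edge has treewidth ≥ 1, and G has the edge a–e. Hence tw(G) = 1 exactly.

Treewidth 1.
One such decomposition:
Bags: B1 = {a, e}  B2 = {a, b}  B3 = {d, e}  B4 = {a, c}
Tree: B1–B2, B1–B3, B1–B4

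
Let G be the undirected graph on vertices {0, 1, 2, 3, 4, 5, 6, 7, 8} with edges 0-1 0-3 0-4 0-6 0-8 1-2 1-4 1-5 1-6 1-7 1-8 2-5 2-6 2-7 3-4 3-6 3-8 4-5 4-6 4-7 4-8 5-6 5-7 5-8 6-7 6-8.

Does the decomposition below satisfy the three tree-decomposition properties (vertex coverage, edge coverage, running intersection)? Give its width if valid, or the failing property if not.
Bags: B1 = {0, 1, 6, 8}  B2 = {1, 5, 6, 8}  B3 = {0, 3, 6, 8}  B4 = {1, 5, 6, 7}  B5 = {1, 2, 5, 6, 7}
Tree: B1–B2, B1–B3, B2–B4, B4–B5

A tree decomposition must satisfy three properties: every vertex lies in some bag; for every edge, both endpoints lie together in some bag; and for every vertex, the bags containing it form a connected subtree. Here vertex 4 appears in no bag, so the decomposition is invalid.

No — vertex 4 appears in no bag.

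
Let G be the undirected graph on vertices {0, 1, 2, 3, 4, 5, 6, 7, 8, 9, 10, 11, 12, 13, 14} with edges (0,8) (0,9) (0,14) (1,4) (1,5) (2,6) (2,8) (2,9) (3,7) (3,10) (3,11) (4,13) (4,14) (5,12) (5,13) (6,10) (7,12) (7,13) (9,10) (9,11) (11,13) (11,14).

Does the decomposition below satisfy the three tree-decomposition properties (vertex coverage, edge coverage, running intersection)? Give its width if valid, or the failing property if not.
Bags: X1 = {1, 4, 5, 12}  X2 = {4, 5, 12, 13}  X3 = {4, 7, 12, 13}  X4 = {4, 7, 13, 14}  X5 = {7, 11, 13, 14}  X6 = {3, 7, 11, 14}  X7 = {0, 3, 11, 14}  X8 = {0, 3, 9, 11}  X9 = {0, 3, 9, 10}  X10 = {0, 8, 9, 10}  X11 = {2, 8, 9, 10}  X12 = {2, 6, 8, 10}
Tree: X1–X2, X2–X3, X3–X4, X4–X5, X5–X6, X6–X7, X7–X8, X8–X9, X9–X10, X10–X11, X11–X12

Yes; width 3.

Every vertex of G appears in some bag (union = {0, 1, 2, 3, 4, 5, 6, 7, 8, 9, 10, 11, 12, 13, 14}); every edge is covered by a bag; and for each vertex v the set of bags containing v is connected in the bag tree. The decomposition is therefore valid. The largest bag has 4 vertices, so the width is 3.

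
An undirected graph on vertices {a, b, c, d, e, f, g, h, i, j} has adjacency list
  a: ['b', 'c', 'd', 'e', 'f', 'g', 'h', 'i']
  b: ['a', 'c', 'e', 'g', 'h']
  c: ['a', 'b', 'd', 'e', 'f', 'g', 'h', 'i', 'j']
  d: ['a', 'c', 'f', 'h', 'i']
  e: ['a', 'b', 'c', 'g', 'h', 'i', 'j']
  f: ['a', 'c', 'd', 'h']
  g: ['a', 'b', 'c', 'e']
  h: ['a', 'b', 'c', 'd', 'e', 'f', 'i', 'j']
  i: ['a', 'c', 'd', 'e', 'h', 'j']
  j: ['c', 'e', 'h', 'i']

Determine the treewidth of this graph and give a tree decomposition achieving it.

Treewidth 4.
One such decomposition:
Bags: B1 = {a, c, e, h, i}  B2 = {c, e, h, i, j}  B3 = {a, c, d, h, i}  B4 = {a, b, c, e, h}  B5 = {a, c, d, f, h}  B6 = {a, b, c, e, g}
Tree: B1–B2, B1–B3, B1–B4, B3–B5, B4–B6

Each bag holds 5 vertices, so the decomposition has width 4, which upper-bounds the treewidth. Conversely, {a, b, c, e, g} is a clique of size 5, and the vertices of any clique must share a bag in every tree decomposition; so some bag has ≥ 5 vertices and tw(G) ≥ 4. Hence tw(G) = 4 exactly.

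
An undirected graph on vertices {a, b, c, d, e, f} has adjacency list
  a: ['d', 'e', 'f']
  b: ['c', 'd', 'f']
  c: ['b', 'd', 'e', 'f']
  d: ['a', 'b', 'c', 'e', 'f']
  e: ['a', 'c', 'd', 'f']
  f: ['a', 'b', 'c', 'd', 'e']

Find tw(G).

A width-3 tree decomposition is:
Bags: B1 = {c, d, e, f}  B2 = {b, c, d, f}  B3 = {a, d, e, f}
Tree: B1–B2, B1–B3
The largest bag has 4 vertices, giving width 3; this decomposition certifies tw(G) ≤ 3. For the lower bound, the 4 vertices {c, d, e, f} are pairwise adjacent, and any tree decomposition puts a clique entirely inside one bag — forcing width ≥ 3. Therefore the treewidth is 3.

3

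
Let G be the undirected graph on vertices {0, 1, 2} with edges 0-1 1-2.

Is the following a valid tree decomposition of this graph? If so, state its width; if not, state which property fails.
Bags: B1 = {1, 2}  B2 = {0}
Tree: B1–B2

No — edge (1,0) lies in no bag.

A tree decomposition must satisfy three properties: every vertex lies in some bag; for every edge, both endpoints lie together in some bag; and for every vertex, the bags containing it form a connected subtree. Here edge (1,0) lies in no bag, so the decomposition is invalid.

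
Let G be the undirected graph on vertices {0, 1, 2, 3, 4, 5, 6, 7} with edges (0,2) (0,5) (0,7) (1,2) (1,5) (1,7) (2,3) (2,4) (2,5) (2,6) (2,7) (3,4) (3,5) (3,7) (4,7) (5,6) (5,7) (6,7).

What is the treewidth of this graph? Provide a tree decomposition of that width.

Treewidth 3.
Bags: B1 = {1, 2, 5, 7}  B2 = {2, 5, 6, 7}  B3 = {0, 2, 5, 7}  B4 = {2, 3, 5, 7}  B5 = {2, 3, 4, 7}
Tree: B1–B2, B2–B3, B3–B4, B4–B5

The largest bag has 4 vertices, giving width 3; this decomposition certifies tw(G) ≤ 3. On the other hand G contains the 4-clique {2, 3, 4, 7}. A clique must lie in a single bag of any decomposition, so no decomposition can have width below 3. The upper and lower bounds meet at 3, so that is the treewidth.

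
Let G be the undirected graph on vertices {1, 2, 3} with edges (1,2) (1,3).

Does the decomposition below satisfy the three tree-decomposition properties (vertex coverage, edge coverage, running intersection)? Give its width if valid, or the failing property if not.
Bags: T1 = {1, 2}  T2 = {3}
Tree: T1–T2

A tree decomposition must satisfy three properties: every vertex lies in some bag; for every edge, both endpoints lie together in some bag; and for every vertex, the bags containing it form a connected subtree. Here edge (1,3) lies in no bag, so the decomposition is invalid.

No — edge (1,3) lies in no bag.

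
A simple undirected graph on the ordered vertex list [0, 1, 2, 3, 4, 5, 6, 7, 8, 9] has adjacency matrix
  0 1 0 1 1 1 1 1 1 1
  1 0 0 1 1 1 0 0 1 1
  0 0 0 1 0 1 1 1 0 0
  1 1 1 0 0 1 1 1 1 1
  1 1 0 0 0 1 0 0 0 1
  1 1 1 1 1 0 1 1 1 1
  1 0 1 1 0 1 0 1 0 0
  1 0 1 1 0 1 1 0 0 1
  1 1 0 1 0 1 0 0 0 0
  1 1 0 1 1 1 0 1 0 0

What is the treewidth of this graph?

4

A width-4 tree decomposition is:
Bags: B1 = {0, 3, 5, 7, 9}  B2 = {0, 1, 3, 5, 9}  B3 = {0, 3, 5, 6, 7}  B4 = {0, 1, 3, 5, 8}  B5 = {2, 3, 5, 6, 7}  B6 = {0, 1, 4, 5, 9}
Tree: B1–B2, B1–B3, B2–B4, B3–B5, B2–B6
The largest bag has 5 vertices, giving width 4; this decomposition certifies tw(G) ≤ 4. Conversely, {0, 1, 3, 5, 8} is a clique of size 5, and the vertices of any clique must share a bag in every tree decomposition; so some bag has ≥ 5 vertices and tw(G) ≥ 4. Therefore the treewidth is 4.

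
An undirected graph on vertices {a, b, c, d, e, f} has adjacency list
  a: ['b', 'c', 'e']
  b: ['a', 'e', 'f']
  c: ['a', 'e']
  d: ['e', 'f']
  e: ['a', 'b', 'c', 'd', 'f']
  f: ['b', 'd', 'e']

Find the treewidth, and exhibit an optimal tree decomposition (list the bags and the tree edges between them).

Treewidth 2.
Bags: B1 = {b, e, f}  B2 = {a, b, e}  B3 = {d, e, f}  B4 = {a, c, e}
Tree: B1–B2, B1–B3, B2–B4

Every bag has size at most 3, so the width is 3 − 1 = 2 and tw(G) ≤ 2. On the other hand G contains the 3-clique {a, c, e}. A clique must lie in a single bag of any decomposition, so no decomposition can have width below 2. The upper and lower bounds meet at 2, so that is the treewidth.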